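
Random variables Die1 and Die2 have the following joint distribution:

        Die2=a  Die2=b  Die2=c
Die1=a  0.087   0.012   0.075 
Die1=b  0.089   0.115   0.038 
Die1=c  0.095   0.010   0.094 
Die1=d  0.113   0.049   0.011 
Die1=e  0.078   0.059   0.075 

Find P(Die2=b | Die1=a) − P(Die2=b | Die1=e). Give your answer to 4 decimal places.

P(Die1=a) = 0.087 + 0.012 + 0.075 = 0.174; P(Die2=b | Die1=a) = 0.012/0.174 = 0.06897.
P(Die1=e) = 0.078 + 0.059 + 0.075 = 0.212; P(Die2=b | Die1=e) = 0.059/0.212 = 0.27830.
Difference = -0.2093.

-0.2093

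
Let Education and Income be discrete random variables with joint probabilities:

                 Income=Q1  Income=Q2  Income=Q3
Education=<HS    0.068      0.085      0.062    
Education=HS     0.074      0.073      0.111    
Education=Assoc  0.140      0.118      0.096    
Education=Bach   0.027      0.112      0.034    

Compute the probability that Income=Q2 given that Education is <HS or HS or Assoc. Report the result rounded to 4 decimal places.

0.3337

P(Education=<HS) = 0.068 + 0.085 + 0.062 = 0.215.
P(Education=HS) = 0.074 + 0.073 + 0.111 = 0.258.
P(Education=Assoc) = 0.140 + 0.118 + 0.096 = 0.354.
P(Education ∈ {<HS, HS, Assoc}) = 0.215 + 0.258 + 0.354 = 0.827; P(Income=Q2, Education ∈ {<HS, HS, Assoc}) = 0.085 + 0.073 + 0.118 = 0.276.
P(Income=Q2 | Education ∈ {<HS, HS, Assoc}) = 0.276/0.827 = 0.3337.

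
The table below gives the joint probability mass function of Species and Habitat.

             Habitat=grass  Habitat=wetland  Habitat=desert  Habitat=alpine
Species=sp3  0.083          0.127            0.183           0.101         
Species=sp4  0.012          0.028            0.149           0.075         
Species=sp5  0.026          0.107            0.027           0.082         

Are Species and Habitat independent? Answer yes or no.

P(Species=sp5) = 0.242 and P(Habitat=desert) = 0.359, so their product is 0.08688, but P(Species=sp5, Habitat=desert) = 0.027. Since these differ, Species and Habitat are not independent.

no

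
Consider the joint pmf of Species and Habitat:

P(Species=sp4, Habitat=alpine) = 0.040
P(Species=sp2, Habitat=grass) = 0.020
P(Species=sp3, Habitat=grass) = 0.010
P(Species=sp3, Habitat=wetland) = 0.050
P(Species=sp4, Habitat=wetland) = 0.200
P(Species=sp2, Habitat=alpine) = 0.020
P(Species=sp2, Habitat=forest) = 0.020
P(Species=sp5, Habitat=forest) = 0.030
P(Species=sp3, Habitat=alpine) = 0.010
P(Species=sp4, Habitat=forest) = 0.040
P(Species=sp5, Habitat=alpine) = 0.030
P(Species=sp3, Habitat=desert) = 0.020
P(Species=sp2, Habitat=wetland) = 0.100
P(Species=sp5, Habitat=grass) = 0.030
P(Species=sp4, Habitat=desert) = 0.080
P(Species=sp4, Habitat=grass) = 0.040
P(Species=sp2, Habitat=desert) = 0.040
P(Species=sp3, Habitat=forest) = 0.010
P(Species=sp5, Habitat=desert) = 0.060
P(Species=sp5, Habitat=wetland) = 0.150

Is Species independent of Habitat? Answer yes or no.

yes

Every cell satisfies P(Species,Habitat) = P(Species)·P(Habitat). For instance P(Species=sp4) = 0.400, P(Habitat=desert) = 0.200, and 0.400×0.200 = 0.080 matches the joint entry. So Species and Habitat are independent.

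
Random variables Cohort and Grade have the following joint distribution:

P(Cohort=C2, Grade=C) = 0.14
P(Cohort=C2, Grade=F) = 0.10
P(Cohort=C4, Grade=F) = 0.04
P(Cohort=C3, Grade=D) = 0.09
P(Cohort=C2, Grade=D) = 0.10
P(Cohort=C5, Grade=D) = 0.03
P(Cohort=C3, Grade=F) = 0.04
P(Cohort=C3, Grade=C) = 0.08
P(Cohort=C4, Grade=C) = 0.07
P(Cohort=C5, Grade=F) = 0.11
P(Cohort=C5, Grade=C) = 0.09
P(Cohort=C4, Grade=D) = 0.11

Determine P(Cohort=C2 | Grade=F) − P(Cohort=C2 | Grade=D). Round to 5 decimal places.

P(Grade=F) = 0.10 + 0.04 + 0.04 + 0.11 = 0.29; P(Cohort=C2 | Grade=F) = 0.10/0.29 = 0.344828.
P(Grade=D) = 0.10 + 0.09 + 0.11 + 0.03 = 0.33; P(Cohort=C2 | Grade=D) = 0.10/0.33 = 0.303030.
Difference = 0.04180.

0.04180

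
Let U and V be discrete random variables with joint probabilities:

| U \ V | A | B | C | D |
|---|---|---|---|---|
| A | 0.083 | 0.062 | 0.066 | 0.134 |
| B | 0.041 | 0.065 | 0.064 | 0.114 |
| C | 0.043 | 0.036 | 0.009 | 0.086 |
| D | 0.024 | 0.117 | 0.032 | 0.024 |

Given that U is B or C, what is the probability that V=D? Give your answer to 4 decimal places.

0.4367

P(U=B) = 0.041 + 0.065 + 0.064 + 0.114 = 0.284.
P(U=C) = 0.043 + 0.036 + 0.009 + 0.086 = 0.174.
P(U ∈ {B, C}) = 0.284 + 0.174 = 0.458; P(V=D, U ∈ {B, C}) = 0.114 + 0.086 = 0.200.
P(V=D | U ∈ {B, C}) = 0.200/0.458 = 0.4367.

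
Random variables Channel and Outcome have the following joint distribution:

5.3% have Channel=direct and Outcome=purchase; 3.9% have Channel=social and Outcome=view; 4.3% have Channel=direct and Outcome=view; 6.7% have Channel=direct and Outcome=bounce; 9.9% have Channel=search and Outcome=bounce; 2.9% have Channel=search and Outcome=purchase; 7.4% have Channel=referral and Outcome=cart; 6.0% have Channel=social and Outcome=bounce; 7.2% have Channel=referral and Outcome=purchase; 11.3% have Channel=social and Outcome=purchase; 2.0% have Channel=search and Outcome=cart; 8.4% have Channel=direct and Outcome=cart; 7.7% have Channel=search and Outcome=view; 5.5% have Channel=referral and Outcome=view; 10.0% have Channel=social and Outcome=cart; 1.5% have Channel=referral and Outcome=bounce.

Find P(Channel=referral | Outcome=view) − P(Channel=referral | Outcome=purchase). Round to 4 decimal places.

P(Outcome=view) = 0.077 + 0.039 + 0.043 + 0.055 = 0.214; P(Channel=referral | Outcome=view) = 0.055/0.214 = 0.25701.
P(Outcome=purchase) = 0.029 + 0.113 + 0.053 + 0.072 = 0.267; P(Channel=referral | Outcome=purchase) = 0.072/0.267 = 0.26966.
Difference = -0.0127.

-0.0127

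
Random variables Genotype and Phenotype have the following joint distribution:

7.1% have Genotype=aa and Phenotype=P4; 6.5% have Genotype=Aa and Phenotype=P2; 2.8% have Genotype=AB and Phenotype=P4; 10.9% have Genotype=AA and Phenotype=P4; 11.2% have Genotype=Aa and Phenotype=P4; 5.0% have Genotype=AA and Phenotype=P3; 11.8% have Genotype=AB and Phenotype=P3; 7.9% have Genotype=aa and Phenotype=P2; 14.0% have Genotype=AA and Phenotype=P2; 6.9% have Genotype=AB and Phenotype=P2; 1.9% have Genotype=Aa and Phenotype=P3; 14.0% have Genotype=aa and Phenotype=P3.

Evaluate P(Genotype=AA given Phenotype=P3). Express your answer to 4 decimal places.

P(Phenotype=P3) = 0.050 + 0.019 + 0.140 + 0.118 = 0.327.
P(Genotype=AA | Phenotype=P3) = 0.050/0.327 = 0.1529.

0.1529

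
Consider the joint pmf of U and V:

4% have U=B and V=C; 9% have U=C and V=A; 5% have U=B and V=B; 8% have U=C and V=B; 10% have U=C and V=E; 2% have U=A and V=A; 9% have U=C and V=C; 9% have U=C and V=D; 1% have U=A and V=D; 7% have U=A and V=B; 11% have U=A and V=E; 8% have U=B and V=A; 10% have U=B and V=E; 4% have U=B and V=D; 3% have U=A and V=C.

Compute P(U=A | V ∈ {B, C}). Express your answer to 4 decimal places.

0.2778

P(V=B) = 0.07 + 0.05 + 0.08 = 0.20.
P(V=C) = 0.03 + 0.04 + 0.09 = 0.16.
P(V ∈ {B, C}) = 0.20 + 0.16 = 0.36; P(U=A, V ∈ {B, C}) = 0.07 + 0.03 = 0.10.
P(U=A | V ∈ {B, C}) = 0.10/0.36 = 0.2778.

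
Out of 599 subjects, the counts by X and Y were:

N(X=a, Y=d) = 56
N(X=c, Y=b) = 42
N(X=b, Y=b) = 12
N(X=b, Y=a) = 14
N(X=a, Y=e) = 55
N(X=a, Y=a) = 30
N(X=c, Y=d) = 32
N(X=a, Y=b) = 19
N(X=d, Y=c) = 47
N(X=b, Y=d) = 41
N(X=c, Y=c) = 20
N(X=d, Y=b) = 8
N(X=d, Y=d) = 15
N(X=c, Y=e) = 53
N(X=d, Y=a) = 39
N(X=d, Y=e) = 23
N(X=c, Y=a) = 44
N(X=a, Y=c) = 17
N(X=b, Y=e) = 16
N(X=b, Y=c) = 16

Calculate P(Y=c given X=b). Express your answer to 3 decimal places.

0.162

Total with X=b: 14 + 12 + 16 + 41 + 16 = 99.
P(Y=c | X=b) = 16/99 = 0.162.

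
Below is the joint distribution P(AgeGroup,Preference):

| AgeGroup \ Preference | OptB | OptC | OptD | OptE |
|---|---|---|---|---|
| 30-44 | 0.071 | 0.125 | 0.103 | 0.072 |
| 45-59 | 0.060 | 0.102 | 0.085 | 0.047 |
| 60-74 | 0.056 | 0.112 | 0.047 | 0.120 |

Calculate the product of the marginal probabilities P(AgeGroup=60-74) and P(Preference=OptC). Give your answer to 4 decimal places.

P(AgeGroup=60-74) = 0.056 + 0.112 + 0.047 + 0.120 = 0.335.
P(Preference=OptC) = 0.125 + 0.102 + 0.112 = 0.339.
Product: 0.335 × 0.339 = 0.1136.

0.1136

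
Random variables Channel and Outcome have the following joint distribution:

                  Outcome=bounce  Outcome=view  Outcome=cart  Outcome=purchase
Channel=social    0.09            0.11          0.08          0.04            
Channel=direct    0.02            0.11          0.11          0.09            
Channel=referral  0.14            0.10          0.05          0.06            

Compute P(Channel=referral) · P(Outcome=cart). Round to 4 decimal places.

0.0840

P(Channel=referral) = 0.14 + 0.10 + 0.05 + 0.06 = 0.35.
P(Outcome=cart) = 0.08 + 0.11 + 0.05 = 0.24.
Product: 0.35 × 0.24 = 0.0840.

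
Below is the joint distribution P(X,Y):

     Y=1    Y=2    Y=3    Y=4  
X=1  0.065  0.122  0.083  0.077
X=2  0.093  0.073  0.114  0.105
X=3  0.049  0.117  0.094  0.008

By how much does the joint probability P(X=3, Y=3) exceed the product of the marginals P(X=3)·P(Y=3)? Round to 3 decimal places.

0.016

P(X=3) = 0.049 + 0.117 + 0.094 + 0.008 = 0.268.
P(Y=3) = 0.083 + 0.114 + 0.094 = 0.291.
P(X=3, Y=3) − P(X=3)P(Y=3) = 0.094 − 0.268×0.291 = 0.016.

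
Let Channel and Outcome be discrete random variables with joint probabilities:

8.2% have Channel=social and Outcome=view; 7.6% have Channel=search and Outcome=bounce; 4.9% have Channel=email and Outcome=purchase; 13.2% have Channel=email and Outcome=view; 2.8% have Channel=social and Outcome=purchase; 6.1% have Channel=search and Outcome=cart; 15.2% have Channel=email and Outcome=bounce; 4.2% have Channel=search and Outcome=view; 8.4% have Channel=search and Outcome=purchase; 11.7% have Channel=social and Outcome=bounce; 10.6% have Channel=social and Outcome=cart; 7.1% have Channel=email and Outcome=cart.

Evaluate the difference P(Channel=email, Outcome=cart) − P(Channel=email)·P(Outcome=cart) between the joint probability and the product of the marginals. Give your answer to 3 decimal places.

-0.025

P(Channel=email) = 0.152 + 0.132 + 0.071 + 0.049 = 0.404.
P(Outcome=cart) = 0.071 + 0.061 + 0.106 = 0.238.
P(Channel=email, Outcome=cart) − P(Channel=email)P(Outcome=cart) = 0.071 − 0.404×0.238 = -0.025.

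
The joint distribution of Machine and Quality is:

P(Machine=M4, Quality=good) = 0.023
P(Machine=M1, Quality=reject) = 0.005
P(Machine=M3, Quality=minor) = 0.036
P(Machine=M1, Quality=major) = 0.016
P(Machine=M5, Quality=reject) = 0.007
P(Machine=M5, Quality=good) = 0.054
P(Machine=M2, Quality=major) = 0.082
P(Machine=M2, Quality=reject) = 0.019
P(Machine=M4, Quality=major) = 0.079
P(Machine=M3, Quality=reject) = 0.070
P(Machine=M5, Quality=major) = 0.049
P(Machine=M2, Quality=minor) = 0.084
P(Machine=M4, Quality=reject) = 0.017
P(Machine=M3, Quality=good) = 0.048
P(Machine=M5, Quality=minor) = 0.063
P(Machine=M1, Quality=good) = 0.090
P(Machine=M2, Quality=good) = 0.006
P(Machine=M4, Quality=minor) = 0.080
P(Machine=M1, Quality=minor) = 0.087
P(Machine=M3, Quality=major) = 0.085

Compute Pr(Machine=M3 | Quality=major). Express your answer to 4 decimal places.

0.2733

P(Quality=major) = 0.016 + 0.082 + 0.085 + 0.079 + 0.049 = 0.311.
P(Machine=M3 | Quality=major) = 0.085/0.311 = 0.2733.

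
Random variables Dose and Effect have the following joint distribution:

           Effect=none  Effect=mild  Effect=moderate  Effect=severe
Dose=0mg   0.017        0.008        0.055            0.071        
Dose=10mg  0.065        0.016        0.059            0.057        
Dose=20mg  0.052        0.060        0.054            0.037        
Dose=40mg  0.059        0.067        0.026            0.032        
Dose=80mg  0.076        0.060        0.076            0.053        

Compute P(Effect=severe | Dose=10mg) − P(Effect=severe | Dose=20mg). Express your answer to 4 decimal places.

0.1071

P(Dose=10mg) = 0.065 + 0.016 + 0.059 + 0.057 = 0.197; P(Effect=severe | Dose=10mg) = 0.057/0.197 = 0.28934.
P(Dose=20mg) = 0.052 + 0.060 + 0.054 + 0.037 = 0.203; P(Effect=severe | Dose=20mg) = 0.037/0.203 = 0.18227.
Difference = 0.1071.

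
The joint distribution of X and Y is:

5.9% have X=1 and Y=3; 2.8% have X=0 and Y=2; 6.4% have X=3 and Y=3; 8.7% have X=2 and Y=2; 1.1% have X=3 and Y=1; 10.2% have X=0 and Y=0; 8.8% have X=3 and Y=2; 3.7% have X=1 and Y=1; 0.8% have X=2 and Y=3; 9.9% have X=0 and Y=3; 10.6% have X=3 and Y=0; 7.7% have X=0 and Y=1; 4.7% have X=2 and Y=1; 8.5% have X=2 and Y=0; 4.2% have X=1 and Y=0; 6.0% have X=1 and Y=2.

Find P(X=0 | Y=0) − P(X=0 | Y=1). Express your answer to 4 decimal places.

-0.1432

P(Y=0) = 0.102 + 0.042 + 0.085 + 0.106 = 0.335; P(X=0 | Y=0) = 0.102/0.335 = 0.30448.
P(Y=1) = 0.077 + 0.037 + 0.047 + 0.011 = 0.172; P(X=0 | Y=1) = 0.077/0.172 = 0.44767.
Difference = -0.1432.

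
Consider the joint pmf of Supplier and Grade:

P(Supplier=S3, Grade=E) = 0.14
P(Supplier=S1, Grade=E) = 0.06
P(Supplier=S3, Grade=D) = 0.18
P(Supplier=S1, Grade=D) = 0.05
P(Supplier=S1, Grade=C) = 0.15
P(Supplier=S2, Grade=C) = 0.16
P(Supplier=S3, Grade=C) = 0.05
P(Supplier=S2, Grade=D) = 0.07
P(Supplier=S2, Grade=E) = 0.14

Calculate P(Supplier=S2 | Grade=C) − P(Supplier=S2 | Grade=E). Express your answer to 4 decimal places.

P(Grade=C) = 0.15 + 0.16 + 0.05 = 0.36; P(Supplier=S2 | Grade=C) = 0.16/0.36 = 0.44444.
P(Grade=E) = 0.06 + 0.14 + 0.14 = 0.34; P(Supplier=S2 | Grade=E) = 0.14/0.34 = 0.41176.
Difference = 0.0327.

0.0327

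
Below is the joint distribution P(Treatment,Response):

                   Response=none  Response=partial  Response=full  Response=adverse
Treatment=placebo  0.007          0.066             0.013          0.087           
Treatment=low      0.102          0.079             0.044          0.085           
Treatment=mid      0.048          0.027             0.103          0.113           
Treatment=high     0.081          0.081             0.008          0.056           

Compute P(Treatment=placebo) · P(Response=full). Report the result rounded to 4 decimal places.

P(Treatment=placebo) = 0.007 + 0.066 + 0.013 + 0.087 = 0.173.
P(Response=full) = 0.013 + 0.044 + 0.103 + 0.008 = 0.168.
Product: 0.173 × 0.168 = 0.0291.

0.0291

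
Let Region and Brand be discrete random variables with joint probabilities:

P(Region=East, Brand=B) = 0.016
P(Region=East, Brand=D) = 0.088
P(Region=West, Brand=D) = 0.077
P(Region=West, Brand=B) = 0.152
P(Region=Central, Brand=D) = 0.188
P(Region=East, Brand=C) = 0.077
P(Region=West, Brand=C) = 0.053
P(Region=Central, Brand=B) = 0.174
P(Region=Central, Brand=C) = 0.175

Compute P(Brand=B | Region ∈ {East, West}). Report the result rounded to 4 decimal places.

0.3629

P(Region=East) = 0.016 + 0.077 + 0.088 = 0.181.
P(Region=West) = 0.152 + 0.053 + 0.077 = 0.282.
P(Region ∈ {East, West}) = 0.181 + 0.282 = 0.463; P(Brand=B, Region ∈ {East, West}) = 0.016 + 0.152 = 0.168.
P(Brand=B | Region ∈ {East, West}) = 0.168/0.463 = 0.3629.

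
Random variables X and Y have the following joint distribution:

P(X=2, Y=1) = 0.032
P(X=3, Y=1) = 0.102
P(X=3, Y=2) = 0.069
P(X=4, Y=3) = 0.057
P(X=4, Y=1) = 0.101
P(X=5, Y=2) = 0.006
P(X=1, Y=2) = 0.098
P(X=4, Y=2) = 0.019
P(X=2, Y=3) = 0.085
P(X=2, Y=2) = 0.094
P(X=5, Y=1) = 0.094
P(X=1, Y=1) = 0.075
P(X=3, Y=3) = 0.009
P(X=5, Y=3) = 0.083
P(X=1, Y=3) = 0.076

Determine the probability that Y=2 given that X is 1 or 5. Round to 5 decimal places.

P(X=1) = 0.075 + 0.098 + 0.076 = 0.249.
P(X=5) = 0.094 + 0.006 + 0.083 = 0.183.
P(X ∈ {1, 5}) = 0.249 + 0.183 = 0.432; P(Y=2, X ∈ {1, 5}) = 0.098 + 0.006 = 0.104.
P(Y=2 | X ∈ {1, 5}) = 0.104/0.432 = 0.24074.

0.24074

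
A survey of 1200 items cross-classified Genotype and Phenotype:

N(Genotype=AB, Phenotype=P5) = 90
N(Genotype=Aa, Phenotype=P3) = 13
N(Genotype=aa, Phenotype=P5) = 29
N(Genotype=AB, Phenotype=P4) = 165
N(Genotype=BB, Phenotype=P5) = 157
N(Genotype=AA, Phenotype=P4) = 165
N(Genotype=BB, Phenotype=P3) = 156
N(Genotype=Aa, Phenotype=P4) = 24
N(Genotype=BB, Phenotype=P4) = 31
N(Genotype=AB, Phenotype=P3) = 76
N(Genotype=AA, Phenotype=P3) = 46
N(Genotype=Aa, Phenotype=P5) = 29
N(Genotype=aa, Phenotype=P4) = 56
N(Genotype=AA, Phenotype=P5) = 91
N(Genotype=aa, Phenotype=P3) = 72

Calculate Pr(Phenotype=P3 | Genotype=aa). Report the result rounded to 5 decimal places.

0.45860

Total with Genotype=aa: 72 + 56 + 29 = 157.
P(Phenotype=P3 | Genotype=aa) = 72/157 = 0.45860.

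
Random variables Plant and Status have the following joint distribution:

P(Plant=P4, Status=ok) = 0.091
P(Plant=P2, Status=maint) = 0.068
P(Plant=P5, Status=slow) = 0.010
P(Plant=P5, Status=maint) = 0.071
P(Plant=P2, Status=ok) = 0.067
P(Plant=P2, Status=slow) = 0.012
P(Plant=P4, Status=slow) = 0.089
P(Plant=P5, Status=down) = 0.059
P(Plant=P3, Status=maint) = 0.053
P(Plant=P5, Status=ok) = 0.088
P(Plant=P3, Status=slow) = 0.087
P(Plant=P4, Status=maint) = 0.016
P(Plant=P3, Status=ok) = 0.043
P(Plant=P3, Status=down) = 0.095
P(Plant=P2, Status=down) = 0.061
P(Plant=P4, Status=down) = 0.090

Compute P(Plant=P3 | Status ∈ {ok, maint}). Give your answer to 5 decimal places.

0.19316

P(Status=ok) = 0.067 + 0.043 + 0.091 + 0.088 = 0.289.
P(Status=maint) = 0.068 + 0.053 + 0.016 + 0.071 = 0.208.
P(Status ∈ {ok, maint}) = 0.289 + 0.208 = 0.497; P(Plant=P3, Status ∈ {ok, maint}) = 0.043 + 0.053 = 0.096.
P(Plant=P3 | Status ∈ {ok, maint}) = 0.096/0.497 = 0.19316.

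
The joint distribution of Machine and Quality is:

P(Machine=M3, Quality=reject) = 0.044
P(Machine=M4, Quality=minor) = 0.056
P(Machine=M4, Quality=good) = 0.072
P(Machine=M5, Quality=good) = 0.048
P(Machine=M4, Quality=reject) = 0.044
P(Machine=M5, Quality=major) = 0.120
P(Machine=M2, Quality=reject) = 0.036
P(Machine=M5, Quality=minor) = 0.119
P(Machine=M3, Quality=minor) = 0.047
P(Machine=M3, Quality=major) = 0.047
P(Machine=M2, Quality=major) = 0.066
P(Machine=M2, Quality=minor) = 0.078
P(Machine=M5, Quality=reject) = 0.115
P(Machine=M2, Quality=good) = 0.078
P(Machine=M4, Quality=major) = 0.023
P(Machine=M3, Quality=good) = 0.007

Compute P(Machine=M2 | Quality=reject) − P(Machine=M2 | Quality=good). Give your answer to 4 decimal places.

-0.2299

P(Quality=reject) = 0.036 + 0.044 + 0.044 + 0.115 = 0.239; P(Machine=M2 | Quality=reject) = 0.036/0.239 = 0.15063.
P(Quality=good) = 0.078 + 0.007 + 0.072 + 0.048 = 0.205; P(Machine=M2 | Quality=good) = 0.078/0.205 = 0.38049.
Difference = -0.2299.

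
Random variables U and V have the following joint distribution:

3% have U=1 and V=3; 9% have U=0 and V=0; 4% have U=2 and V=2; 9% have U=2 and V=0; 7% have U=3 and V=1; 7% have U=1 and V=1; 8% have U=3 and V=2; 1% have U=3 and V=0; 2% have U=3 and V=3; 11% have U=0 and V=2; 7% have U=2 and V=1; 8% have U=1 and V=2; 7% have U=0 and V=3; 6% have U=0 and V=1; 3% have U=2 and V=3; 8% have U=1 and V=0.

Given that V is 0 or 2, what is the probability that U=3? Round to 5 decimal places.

0.15517

P(V=0) = 0.09 + 0.08 + 0.09 + 0.01 = 0.27.
P(V=2) = 0.11 + 0.08 + 0.04 + 0.08 = 0.31.
P(V ∈ {0, 2}) = 0.27 + 0.31 = 0.58; P(U=3, V ∈ {0, 2}) = 0.01 + 0.08 = 0.09.
P(U=3 | V ∈ {0, 2}) = 0.09/0.58 = 0.15517.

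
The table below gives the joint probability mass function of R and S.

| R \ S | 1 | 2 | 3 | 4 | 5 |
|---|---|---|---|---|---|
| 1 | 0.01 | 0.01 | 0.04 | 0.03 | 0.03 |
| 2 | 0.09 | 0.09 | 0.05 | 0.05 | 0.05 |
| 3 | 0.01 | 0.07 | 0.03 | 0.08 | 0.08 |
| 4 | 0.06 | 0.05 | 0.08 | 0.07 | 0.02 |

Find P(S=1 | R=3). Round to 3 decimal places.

0.037

P(R=3) = 0.01 + 0.07 + 0.03 + 0.08 + 0.08 = 0.27.
P(S=1 | R=3) = 0.01/0.27 = 0.037.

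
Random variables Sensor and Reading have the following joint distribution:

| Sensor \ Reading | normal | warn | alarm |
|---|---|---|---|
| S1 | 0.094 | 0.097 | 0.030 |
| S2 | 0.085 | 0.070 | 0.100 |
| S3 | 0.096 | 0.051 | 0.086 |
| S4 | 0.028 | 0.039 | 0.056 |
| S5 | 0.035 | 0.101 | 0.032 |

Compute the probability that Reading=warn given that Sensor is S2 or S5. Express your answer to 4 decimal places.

0.4043

P(Sensor=S2) = 0.085 + 0.070 + 0.100 = 0.255.
P(Sensor=S5) = 0.035 + 0.101 + 0.032 = 0.168.
P(Sensor ∈ {S2, S5}) = 0.255 + 0.168 = 0.423; P(Reading=warn, Sensor ∈ {S2, S5}) = 0.070 + 0.101 = 0.171.
P(Reading=warn | Sensor ∈ {S2, S5}) = 0.171/0.423 = 0.4043.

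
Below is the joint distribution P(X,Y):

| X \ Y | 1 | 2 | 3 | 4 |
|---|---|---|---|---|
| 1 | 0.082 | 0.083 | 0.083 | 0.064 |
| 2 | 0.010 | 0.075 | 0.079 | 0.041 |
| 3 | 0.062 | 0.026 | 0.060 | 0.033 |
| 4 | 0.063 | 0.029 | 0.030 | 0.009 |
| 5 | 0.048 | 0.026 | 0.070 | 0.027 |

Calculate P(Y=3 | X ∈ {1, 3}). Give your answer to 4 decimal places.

P(X=1) = 0.082 + 0.083 + 0.083 + 0.064 = 0.312.
P(X=3) = 0.062 + 0.026 + 0.060 + 0.033 = 0.181.
P(X ∈ {1, 3}) = 0.312 + 0.181 = 0.493; P(Y=3, X ∈ {1, 3}) = 0.083 + 0.060 = 0.143.
P(Y=3 | X ∈ {1, 3}) = 0.143/0.493 = 0.2901.

0.2901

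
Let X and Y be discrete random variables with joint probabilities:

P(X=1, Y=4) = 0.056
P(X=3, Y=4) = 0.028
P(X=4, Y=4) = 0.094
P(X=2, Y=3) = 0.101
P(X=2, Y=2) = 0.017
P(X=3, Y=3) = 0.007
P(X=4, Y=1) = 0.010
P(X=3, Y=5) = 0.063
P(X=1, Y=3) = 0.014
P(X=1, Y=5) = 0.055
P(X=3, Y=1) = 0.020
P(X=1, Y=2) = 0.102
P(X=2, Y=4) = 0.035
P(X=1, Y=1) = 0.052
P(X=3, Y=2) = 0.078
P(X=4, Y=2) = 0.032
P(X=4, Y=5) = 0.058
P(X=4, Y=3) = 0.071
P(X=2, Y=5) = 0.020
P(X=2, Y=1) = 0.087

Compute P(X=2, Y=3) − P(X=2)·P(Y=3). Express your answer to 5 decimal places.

0.05082

P(X=2) = 0.087 + 0.017 + 0.101 + 0.035 + 0.020 = 0.260.
P(Y=3) = 0.014 + 0.101 + 0.007 + 0.071 = 0.193.
P(X=2, Y=3) − P(X=2)P(Y=3) = 0.101 − 0.260×0.193 = 0.05082.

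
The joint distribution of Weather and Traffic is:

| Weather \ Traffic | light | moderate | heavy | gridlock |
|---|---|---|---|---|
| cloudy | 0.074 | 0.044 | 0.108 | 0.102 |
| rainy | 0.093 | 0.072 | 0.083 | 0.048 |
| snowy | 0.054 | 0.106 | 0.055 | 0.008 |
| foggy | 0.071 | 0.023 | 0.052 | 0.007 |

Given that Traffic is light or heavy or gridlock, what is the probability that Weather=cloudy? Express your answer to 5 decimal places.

P(Traffic=light) = 0.074 + 0.093 + 0.054 + 0.071 = 0.292.
P(Traffic=heavy) = 0.108 + 0.083 + 0.055 + 0.052 = 0.298.
P(Traffic=gridlock) = 0.102 + 0.048 + 0.008 + 0.007 = 0.165.
P(Traffic ∈ {light, heavy, gridlock}) = 0.292 + 0.298 + 0.165 = 0.755; P(Weather=cloudy, Traffic ∈ {light, heavy, gridlock}) = 0.074 + 0.108 + 0.102 = 0.284.
P(Weather=cloudy | Traffic ∈ {light, heavy, gridlock}) = 0.284/0.755 = 0.37616.

0.37616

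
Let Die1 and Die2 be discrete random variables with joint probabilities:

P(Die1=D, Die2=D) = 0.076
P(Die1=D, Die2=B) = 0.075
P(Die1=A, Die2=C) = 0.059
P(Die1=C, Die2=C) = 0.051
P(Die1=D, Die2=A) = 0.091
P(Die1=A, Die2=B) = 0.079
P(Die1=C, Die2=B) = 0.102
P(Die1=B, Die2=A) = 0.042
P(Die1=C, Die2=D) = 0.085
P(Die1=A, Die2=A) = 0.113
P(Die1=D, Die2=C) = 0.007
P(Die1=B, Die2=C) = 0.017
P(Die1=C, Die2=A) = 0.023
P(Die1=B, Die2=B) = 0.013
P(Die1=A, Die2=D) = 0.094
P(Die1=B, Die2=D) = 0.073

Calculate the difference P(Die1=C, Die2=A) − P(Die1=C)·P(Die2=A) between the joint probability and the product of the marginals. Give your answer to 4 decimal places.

P(Die1=C) = 0.023 + 0.102 + 0.051 + 0.085 = 0.261.
P(Die2=A) = 0.113 + 0.042 + 0.023 + 0.091 = 0.269.
P(Die1=C, Die2=A) − P(Die1=C)P(Die2=A) = 0.023 − 0.261×0.269 = -0.0472.

-0.0472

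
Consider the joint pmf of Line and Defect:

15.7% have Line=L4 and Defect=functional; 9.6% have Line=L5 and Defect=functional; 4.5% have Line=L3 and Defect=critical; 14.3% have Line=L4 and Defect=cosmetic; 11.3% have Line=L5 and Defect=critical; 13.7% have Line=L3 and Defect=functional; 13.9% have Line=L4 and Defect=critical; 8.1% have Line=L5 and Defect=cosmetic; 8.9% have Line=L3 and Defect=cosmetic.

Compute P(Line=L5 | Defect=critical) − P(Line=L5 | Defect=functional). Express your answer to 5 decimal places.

0.13432

P(Defect=critical) = 0.045 + 0.139 + 0.113 = 0.297; P(Line=L5 | Defect=critical) = 0.113/0.297 = 0.380471.
P(Defect=functional) = 0.137 + 0.157 + 0.096 = 0.390; P(Line=L5 | Defect=functional) = 0.096/0.390 = 0.246154.
Difference = 0.13432.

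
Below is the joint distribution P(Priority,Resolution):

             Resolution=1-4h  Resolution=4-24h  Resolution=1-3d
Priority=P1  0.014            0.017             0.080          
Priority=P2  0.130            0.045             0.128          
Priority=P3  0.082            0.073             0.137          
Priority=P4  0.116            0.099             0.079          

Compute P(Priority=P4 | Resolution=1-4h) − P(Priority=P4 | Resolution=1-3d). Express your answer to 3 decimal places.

P(Resolution=1-4h) = 0.014 + 0.130 + 0.082 + 0.116 = 0.342; P(Priority=P4 | Resolution=1-4h) = 0.116/0.342 = 0.3392.
P(Resolution=1-3d) = 0.080 + 0.128 + 0.137 + 0.079 = 0.424; P(Priority=P4 | Resolution=1-3d) = 0.079/0.424 = 0.1863.
Difference = 0.153.

0.153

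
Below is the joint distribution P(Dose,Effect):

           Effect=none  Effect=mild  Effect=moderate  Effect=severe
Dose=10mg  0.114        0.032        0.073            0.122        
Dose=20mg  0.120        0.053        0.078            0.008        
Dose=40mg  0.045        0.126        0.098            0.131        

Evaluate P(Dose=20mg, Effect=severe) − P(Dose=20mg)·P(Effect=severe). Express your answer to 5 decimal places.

-0.05960

P(Dose=20mg) = 0.120 + 0.053 + 0.078 + 0.008 = 0.259.
P(Effect=severe) = 0.122 + 0.008 + 0.131 = 0.261.
P(Dose=20mg, Effect=severe) − P(Dose=20mg)P(Effect=severe) = 0.008 − 0.259×0.261 = -0.05960.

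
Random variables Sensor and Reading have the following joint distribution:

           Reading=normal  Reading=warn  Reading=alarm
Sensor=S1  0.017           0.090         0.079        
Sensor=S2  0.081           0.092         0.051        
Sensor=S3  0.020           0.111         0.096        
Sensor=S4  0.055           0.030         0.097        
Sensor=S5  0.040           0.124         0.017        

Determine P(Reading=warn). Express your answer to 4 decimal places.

0.4470

P(Reading=warn) = 0.090 + 0.092 + 0.111 + 0.030 + 0.124 = 0.447.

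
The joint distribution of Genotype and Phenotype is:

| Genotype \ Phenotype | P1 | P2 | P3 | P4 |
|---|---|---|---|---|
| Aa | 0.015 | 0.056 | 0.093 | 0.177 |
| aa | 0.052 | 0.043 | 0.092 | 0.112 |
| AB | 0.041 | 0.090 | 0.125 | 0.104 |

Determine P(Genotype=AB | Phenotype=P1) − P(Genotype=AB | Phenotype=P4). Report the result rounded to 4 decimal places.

P(Phenotype=P1) = 0.015 + 0.052 + 0.041 = 0.108; P(Genotype=AB | Phenotype=P1) = 0.041/0.108 = 0.37963.
P(Phenotype=P4) = 0.177 + 0.112 + 0.104 = 0.393; P(Genotype=AB | Phenotype=P4) = 0.104/0.393 = 0.26463.
Difference = 0.1150.

0.1150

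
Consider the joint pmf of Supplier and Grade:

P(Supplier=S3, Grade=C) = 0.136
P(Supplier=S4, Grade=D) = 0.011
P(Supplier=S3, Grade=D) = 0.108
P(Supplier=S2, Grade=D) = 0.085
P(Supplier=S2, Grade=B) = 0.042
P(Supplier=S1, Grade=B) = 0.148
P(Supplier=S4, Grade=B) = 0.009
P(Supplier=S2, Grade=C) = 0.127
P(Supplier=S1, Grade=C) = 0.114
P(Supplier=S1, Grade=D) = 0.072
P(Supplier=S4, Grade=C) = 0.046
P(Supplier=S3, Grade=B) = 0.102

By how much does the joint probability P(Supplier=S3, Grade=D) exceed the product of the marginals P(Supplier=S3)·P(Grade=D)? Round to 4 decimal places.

P(Supplier=S3) = 0.102 + 0.136 + 0.108 = 0.346.
P(Grade=D) = 0.072 + 0.085 + 0.108 + 0.011 = 0.276.
P(Supplier=S3, Grade=D) − P(Supplier=S3)P(Grade=D) = 0.108 − 0.346×0.276 = 0.0125.

0.0125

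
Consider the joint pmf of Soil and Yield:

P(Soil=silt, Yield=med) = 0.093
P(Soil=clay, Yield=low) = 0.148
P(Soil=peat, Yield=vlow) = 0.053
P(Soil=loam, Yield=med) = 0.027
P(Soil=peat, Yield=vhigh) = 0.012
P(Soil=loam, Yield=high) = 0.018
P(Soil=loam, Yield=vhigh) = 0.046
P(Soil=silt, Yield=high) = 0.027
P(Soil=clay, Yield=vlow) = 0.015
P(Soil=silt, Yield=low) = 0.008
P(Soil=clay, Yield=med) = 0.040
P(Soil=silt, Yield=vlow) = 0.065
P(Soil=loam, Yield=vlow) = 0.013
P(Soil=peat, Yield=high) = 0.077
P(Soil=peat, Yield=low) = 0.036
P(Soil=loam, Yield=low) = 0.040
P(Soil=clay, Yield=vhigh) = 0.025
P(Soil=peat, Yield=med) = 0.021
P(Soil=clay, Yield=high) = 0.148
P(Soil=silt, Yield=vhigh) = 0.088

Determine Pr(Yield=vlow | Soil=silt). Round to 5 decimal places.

P(Soil=silt) = 0.065 + 0.008 + 0.093 + 0.027 + 0.088 = 0.281.
P(Yield=vlow | Soil=silt) = 0.065/0.281 = 0.23132.

0.23132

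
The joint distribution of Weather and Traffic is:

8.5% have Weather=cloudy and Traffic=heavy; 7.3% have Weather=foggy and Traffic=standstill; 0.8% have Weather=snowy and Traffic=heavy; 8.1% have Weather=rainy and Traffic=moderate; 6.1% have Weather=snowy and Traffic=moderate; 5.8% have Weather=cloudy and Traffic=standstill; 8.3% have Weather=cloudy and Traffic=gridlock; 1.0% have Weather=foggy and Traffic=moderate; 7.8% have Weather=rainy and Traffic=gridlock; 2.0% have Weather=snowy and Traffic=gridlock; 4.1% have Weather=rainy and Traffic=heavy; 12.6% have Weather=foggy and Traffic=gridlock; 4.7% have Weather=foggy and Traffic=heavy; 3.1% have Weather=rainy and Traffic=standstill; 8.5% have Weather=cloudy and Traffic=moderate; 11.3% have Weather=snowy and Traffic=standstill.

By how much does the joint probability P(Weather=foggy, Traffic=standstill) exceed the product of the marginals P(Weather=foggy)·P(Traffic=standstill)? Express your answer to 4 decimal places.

0.0026

P(Weather=foggy) = 0.010 + 0.047 + 0.126 + 0.073 = 0.256.
P(Traffic=standstill) = 0.058 + 0.031 + 0.113 + 0.073 = 0.275.
P(Weather=foggy, Traffic=standstill) − P(Weather=foggy)P(Traffic=standstill) = 0.073 − 0.256×0.275 = 0.0026.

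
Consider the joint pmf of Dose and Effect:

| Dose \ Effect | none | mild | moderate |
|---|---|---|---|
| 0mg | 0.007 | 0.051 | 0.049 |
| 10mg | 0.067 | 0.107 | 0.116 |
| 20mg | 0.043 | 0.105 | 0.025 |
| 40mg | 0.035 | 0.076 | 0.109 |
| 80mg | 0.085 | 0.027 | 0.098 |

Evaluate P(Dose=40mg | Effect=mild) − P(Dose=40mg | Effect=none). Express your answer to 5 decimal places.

P(Effect=mild) = 0.051 + 0.107 + 0.105 + 0.076 + 0.027 = 0.366; P(Dose=40mg | Effect=mild) = 0.076/0.366 = 0.207650.
P(Effect=none) = 0.007 + 0.067 + 0.043 + 0.035 + 0.085 = 0.237; P(Dose=40mg | Effect=none) = 0.035/0.237 = 0.147679.
Difference = 0.05997.

0.05997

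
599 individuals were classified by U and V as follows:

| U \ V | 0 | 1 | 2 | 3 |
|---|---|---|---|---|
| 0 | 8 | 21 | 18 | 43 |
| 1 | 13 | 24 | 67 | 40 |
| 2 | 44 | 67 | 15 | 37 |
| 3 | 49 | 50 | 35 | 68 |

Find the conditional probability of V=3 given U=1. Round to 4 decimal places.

Total with U=1: 13 + 24 + 67 + 40 = 144.
P(V=3 | U=1) = 40/144 = 0.2778.

0.2778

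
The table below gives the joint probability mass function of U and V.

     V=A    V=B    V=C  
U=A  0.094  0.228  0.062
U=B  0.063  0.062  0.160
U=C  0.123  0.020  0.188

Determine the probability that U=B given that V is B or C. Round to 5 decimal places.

0.30833

P(V=B) = 0.228 + 0.062 + 0.020 = 0.310.
P(V=C) = 0.062 + 0.160 + 0.188 = 0.410.
P(V ∈ {B, C}) = 0.310 + 0.410 = 0.720; P(U=B, V ∈ {B, C}) = 0.062 + 0.160 = 0.222.
P(U=B | V ∈ {B, C}) = 0.222/0.720 = 0.30833.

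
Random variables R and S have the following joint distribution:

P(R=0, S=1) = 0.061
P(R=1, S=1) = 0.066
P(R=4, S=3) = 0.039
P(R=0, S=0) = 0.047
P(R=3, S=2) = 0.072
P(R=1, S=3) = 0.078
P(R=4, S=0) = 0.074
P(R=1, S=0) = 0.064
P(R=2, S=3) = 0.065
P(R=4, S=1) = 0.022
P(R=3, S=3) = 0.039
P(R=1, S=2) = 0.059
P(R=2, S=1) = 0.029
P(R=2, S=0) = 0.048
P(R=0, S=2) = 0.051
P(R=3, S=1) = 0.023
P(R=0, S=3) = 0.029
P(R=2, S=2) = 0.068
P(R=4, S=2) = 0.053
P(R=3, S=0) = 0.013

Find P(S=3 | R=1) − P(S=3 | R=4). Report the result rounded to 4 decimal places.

P(R=1) = 0.064 + 0.066 + 0.059 + 0.078 = 0.267; P(S=3 | R=1) = 0.078/0.267 = 0.29213.
P(R=4) = 0.074 + 0.022 + 0.053 + 0.039 = 0.188; P(S=3 | R=4) = 0.039/0.188 = 0.20745.
Difference = 0.0847.

0.0847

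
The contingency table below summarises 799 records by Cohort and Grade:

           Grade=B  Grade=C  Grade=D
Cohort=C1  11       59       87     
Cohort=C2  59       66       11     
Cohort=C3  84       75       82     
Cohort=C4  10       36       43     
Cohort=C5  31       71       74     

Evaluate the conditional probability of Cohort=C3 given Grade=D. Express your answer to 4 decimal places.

Total with Grade=D: 87 + 11 + 82 + 43 + 74 = 297.
P(Cohort=C3 | Grade=D) = 82/297 = 0.2761.

0.2761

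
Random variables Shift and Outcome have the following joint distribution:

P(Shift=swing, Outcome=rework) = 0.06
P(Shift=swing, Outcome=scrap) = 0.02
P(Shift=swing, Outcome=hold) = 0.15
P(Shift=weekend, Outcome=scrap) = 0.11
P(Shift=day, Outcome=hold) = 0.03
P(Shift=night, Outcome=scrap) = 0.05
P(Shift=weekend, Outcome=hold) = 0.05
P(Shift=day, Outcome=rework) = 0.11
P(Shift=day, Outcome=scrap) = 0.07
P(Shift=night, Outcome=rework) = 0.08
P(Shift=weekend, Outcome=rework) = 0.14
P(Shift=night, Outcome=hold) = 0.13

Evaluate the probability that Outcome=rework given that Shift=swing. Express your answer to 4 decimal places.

0.2609

P(Shift=swing) = 0.06 + 0.02 + 0.15 = 0.23.
P(Outcome=rework | Shift=swing) = 0.06/0.23 = 0.2609.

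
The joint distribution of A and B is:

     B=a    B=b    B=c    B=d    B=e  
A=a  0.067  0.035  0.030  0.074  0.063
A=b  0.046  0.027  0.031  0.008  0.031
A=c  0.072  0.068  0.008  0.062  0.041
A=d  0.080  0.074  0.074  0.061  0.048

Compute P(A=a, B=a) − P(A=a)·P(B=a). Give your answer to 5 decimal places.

-0.00429

P(A=a) = 0.067 + 0.035 + 0.030 + 0.074 + 0.063 = 0.269.
P(B=a) = 0.067 + 0.046 + 0.072 + 0.080 = 0.265.
P(A=a, B=a) − P(A=a)P(B=a) = 0.067 − 0.269×0.265 = -0.00429.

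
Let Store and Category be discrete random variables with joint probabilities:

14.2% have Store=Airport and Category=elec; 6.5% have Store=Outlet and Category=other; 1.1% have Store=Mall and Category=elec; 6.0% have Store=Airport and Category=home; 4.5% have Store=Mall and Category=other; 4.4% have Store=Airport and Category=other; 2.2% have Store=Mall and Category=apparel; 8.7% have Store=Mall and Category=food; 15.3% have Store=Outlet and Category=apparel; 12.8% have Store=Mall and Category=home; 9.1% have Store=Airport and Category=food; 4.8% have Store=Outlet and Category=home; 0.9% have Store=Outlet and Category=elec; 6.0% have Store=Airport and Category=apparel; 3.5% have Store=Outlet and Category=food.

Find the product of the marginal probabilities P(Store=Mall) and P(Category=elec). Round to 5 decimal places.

0.04747

P(Store=Mall) = 0.087 + 0.022 + 0.011 + 0.128 + 0.045 = 0.293.
P(Category=elec) = 0.011 + 0.142 + 0.009 = 0.162.
Product: 0.293 × 0.162 = 0.04747.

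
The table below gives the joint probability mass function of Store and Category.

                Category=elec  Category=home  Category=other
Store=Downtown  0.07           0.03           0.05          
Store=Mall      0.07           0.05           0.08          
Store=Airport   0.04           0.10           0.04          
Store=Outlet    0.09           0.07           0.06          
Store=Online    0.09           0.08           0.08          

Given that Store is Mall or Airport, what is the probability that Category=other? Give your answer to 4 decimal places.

P(Store=Mall) = 0.07 + 0.05 + 0.08 = 0.20.
P(Store=Airport) = 0.04 + 0.10 + 0.04 = 0.18.
P(Store ∈ {Mall, Airport}) = 0.20 + 0.18 = 0.38; P(Category=other, Store ∈ {Mall, Airport}) = 0.08 + 0.04 = 0.12.
P(Category=other | Store ∈ {Mall, Airport}) = 0.12/0.38 = 0.3158.

0.3158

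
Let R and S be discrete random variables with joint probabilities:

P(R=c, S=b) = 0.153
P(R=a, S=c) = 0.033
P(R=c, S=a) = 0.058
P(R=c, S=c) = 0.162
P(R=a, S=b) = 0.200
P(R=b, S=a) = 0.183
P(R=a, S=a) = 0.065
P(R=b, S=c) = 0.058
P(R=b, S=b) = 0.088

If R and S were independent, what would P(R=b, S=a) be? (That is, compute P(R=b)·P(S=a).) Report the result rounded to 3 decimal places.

P(R=b) = 0.183 + 0.088 + 0.058 = 0.329.
P(S=a) = 0.065 + 0.183 + 0.058 = 0.306.
Product: 0.329 × 0.306 = 0.101.

0.101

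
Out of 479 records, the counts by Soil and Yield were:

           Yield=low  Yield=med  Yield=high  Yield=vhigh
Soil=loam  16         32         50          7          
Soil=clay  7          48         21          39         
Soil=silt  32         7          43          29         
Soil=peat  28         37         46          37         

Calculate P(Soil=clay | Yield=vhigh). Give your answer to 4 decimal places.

0.3482

Total with Yield=vhigh: 7 + 39 + 29 + 37 = 112.
P(Soil=clay | Yield=vhigh) = 39/112 = 0.3482.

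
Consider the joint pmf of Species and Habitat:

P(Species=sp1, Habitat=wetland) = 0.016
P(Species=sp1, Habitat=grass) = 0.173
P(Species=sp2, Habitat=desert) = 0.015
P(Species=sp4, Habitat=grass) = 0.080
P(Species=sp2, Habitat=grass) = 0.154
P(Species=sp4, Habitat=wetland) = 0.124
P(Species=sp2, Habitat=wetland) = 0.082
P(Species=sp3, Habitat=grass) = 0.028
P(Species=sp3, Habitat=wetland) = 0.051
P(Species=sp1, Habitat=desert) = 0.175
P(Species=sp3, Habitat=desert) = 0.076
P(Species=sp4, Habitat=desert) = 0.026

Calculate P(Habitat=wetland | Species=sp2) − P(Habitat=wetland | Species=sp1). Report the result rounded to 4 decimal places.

0.2827

P(Species=sp2) = 0.154 + 0.082 + 0.015 = 0.251; P(Habitat=wetland | Species=sp2) = 0.082/0.251 = 0.32669.
P(Species=sp1) = 0.173 + 0.016 + 0.175 = 0.364; P(Habitat=wetland | Species=sp1) = 0.016/0.364 = 0.04396.
Difference = 0.2827.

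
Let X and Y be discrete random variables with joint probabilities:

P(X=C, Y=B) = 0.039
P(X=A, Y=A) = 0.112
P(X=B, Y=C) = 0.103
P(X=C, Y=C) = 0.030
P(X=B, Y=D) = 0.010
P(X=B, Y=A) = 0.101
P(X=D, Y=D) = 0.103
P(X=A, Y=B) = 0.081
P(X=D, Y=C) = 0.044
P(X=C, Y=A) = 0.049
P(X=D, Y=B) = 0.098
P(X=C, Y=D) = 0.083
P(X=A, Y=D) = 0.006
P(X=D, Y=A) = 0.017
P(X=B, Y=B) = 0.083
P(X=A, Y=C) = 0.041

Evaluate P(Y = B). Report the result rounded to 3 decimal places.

P(Y=B) = 0.081 + 0.083 + 0.039 + 0.098 = 0.301.

0.301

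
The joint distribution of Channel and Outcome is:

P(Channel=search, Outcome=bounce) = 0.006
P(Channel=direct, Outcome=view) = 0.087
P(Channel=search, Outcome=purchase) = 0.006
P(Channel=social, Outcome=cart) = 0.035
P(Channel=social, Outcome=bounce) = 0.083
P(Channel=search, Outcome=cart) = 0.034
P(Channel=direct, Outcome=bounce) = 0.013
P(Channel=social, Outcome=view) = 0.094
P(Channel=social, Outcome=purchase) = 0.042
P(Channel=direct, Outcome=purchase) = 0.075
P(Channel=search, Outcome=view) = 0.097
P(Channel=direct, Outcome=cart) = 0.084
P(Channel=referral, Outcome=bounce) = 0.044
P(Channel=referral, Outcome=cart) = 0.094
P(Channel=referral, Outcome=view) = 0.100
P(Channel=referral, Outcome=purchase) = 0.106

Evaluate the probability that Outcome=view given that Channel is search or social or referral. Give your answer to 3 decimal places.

0.393

P(Channel=search) = 0.006 + 0.097 + 0.034 + 0.006 = 0.143.
P(Channel=social) = 0.083 + 0.094 + 0.035 + 0.042 = 0.254.
P(Channel=referral) = 0.044 + 0.100 + 0.094 + 0.106 = 0.344.
P(Channel ∈ {search, social, referral}) = 0.143 + 0.254 + 0.344 = 0.741; P(Outcome=view, Channel ∈ {search, social, referral}) = 0.097 + 0.094 + 0.100 = 0.291.
P(Outcome=view | Channel ∈ {search, social, referral}) = 0.291/0.741 = 0.393.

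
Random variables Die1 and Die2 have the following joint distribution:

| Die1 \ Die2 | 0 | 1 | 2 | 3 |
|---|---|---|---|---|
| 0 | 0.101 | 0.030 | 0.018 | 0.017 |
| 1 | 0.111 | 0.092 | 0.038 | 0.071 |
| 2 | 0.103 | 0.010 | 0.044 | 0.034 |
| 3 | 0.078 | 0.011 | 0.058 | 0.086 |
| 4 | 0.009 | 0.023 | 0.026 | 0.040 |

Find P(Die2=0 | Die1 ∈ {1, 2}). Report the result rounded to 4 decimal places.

0.4254

P(Die1=1) = 0.111 + 0.092 + 0.038 + 0.071 = 0.312.
P(Die1=2) = 0.103 + 0.010 + 0.044 + 0.034 = 0.191.
P(Die1 ∈ {1, 2}) = 0.312 + 0.191 = 0.503; P(Die2=0, Die1 ∈ {1, 2}) = 0.111 + 0.103 = 0.214.
P(Die2=0 | Die1 ∈ {1, 2}) = 0.214/0.503 = 0.4254.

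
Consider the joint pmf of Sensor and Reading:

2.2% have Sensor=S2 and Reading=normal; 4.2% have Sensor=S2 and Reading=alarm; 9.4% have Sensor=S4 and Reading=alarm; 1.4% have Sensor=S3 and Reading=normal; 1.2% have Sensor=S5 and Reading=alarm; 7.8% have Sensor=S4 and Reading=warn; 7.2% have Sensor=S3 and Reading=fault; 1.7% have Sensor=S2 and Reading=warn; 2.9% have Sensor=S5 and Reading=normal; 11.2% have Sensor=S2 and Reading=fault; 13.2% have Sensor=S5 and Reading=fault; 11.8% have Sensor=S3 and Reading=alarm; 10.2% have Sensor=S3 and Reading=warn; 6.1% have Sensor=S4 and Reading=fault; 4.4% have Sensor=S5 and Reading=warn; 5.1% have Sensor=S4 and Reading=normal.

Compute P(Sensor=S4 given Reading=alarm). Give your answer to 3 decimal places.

0.353

P(Reading=alarm) = 0.042 + 0.118 + 0.094 + 0.012 = 0.266.
P(Sensor=S4 | Reading=alarm) = 0.094/0.266 = 0.353.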